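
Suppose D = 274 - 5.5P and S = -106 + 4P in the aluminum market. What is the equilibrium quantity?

Set D = S: 274 - 5.5P = -106 + 4P.
380 = 9.5P, so P* = 40.
Q* = 274 − 5.5(40) = 54.

Q* = 54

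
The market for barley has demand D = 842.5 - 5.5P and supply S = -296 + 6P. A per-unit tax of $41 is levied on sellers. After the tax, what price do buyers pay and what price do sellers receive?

Buyers pay 2769/23, sellers receive 1826/23

Pre-tax equilibrium: P* = 99, Q* = 298.
Tax on sellers shifts supply to S = -296 + 6(P − 41) = -542 + 6P.
842.5 - 5.5P = -542 + 6P gives buyer price Pb = 2769/23; sellers receive Ps = 2769/23 − 41 = 1826/23.
New quantity: Q = 842.5 − 5.5(2769/23) = 4148/23.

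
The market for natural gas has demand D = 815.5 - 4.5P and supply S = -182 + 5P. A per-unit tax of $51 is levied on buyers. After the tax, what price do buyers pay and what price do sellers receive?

Pre-tax equilibrium: P* = 105, Q* = 343.
Tax on buyers shifts demand to D = 815.5 − 4.5(P + 51) = 586 - 4.5P.
586 - 4.5P = -182 + 5P gives seller price Ps = 1536/19; buyers pay Pb = 1536/19 + 51 = 2505/19.
New quantity: Q = 815.5 − 4.5(2505/19) = 4222/19.

Buyers pay 2505/19, sellers receive 1536/19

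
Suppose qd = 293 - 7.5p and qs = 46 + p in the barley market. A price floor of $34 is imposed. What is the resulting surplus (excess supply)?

Surplus = 42

Equilibrium price would be p* = 494/17, so the floor at 34 binds.
At p = 34: qd = 38, qs = 80.
Surplus = 80 − 38 = 42.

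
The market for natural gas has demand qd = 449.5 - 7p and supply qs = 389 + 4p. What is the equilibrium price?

p* = 5.5

Set qd = qs: 449.5 - 7p = 389 + 4p.
60.5 = 11p, so p* = 5.5.
q* = 449.5 − 7(5.5) = 411.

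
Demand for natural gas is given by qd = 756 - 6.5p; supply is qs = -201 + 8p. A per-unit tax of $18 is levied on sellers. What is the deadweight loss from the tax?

Deadweight loss = 16848/29

Pre-tax equilibrium: p* = 66, q* = 327.
Tax on sellers shifts supply to qs = -201 + 8(p − 18) = -345 + 8p.
756 - 6.5p = -345 + 8p gives buyer price pb = 2202/29; sellers receive ps = 2202/29 − 18 = 1680/29.
New quantity: q = 756 − 6.5(2202/29) = 7611/29.
DWL = ½ × 18 × (327 − 7611/29) = 16848/29.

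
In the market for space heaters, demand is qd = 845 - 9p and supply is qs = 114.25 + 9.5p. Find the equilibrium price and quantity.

p* = 39.5, q* = 489.5

Set qd = qs: 845 - 9p = 114.25 + 9.5p.
730.75 = 18.5p, so p* = 39.5.
q* = 845 − 9(39.5) = 489.5.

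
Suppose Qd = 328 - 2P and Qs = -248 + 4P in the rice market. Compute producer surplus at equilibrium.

Producer surplus = 2312

Equilibrium: 328 - 2P = -248 + 4P gives P* = 96, Q* = 136.
Supply starts at P = 62 (where Qs = 0).
PS = ½(96 − 62)(136) = 2312.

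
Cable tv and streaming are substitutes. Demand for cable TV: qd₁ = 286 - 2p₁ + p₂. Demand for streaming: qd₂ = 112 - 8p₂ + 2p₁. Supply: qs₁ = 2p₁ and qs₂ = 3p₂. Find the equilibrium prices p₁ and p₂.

Market 1: 286 - 2p₁ + p₂ = 2p₁ → 4p₁ - p₂ = 286.
Market 2: 11p₂ - 2p₁ = 112.
Eliminating p₂: 11×(1) + 1×(2) gives 42p₁ = 3258, so p₁ = 543/7.
Back-substitute into (2): p₂ = (112 + 2×543/7) / 11 = 170/7.

p₁ = 543/7, p₂ = 170/7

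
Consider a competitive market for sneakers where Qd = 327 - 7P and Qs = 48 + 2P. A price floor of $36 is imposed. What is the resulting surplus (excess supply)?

Equilibrium price would be P* = 31, so the floor at 36 binds.
At P = 36: Qd = 75, Qs = 120.
Surplus = 120 − 75 = 45.

Surplus = 45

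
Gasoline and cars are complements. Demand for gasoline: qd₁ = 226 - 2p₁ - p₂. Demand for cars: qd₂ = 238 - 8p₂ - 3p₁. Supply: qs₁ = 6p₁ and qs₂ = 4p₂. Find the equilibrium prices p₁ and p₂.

Market 1: 226 - 2p₁ - p₂ = 6p₁ → 8p₁ + p₂ = 226.
Market 2: 12p₂ + 3p₁ = 238.
Eliminating p₂: 12×(1) − 1×(2) gives 93p₁ = 2474, so p₁ = 2474/93.
Back-substitute into (2): p₂ = (238 − 3×2474/93) / 12 = 1226/93.

p₁ = 2474/93, p₂ = 1226/93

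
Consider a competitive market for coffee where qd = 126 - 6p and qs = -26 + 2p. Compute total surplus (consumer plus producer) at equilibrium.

Total surplus = 48

Equilibrium: 126 - 6p = -26 + 2p gives p* = 19, q* = 12.
Demand choke price: p = 21; supply starts at p = 13.
CS = ½(21 − 19)(12) = 12; PS = ½(19 − 13)(12) = 36.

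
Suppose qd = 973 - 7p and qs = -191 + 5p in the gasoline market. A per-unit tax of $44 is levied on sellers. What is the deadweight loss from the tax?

Deadweight loss = 8470/3

Pre-tax equilibrium: p* = 97, q* = 294.
Tax on sellers shifts supply to qs = -191 + 5(p − 44) = -411 + 5p.
973 - 7p = -411 + 5p gives buyer price pb = 346/3; sellers receive ps = 346/3 − 44 = 214/3.
New quantity: q = 973 − 7(346/3) = 497/3.
DWL = ½ × 44 × (294 − 497/3) = 8470/3.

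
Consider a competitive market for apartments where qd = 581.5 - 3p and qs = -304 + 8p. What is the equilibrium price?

Set qd = qs: 581.5 - 3p = -304 + 8p.
885.5 = 11p, so p* = 80.5.
q* = 581.5 − 3(80.5) = 340.

p* = 80.5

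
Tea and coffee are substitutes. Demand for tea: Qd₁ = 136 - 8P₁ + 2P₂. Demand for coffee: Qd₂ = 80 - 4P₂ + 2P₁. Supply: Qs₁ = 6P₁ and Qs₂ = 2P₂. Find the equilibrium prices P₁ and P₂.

P₁ = 12.2, P₂ = 17.4

Market 1: 136 - 8P₁ + 2P₂ = 6P₁ → 14P₁ - 2P₂ = 136.
Market 2: 6P₂ - 2P₁ = 80.
Eliminating P₂: 6×(1) + 2×(2) gives 80P₁ = 976, so P₁ = 12.2.
Back-substitute into (2): P₂ = (80 + 2×12.2) / 6 = 17.4.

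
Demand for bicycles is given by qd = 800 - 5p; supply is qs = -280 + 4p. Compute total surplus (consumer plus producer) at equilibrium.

Total surplus = 9000

Equilibrium: 800 - 5p = -280 + 4p gives p* = 120, q* = 200.
Demand choke price: p = 160; supply starts at p = 70.
CS = ½(160 − 120)(200) = 4000; PS = ½(120 − 70)(200) = 5000.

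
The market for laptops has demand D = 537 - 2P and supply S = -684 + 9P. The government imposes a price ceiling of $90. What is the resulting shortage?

Shortage = 231

Equilibrium price would be P* = 111, so the ceiling at 90 binds.
At P = 90: D = 537 − 2(90) = 357, S = -684 + 9(90) = 126.
Shortage = 357 − 126 = 231.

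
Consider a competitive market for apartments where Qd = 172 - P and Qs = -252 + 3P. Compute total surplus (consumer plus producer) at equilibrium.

Equilibrium: 172 - P = -252 + 3P gives P* = 106, Q* = 66.
Demand choke price: P = 172; supply starts at P = 84.
CS = ½(172 − 106)(66) = 2178; PS = ½(106 − 84)(66) = 726.

Total surplus = 2904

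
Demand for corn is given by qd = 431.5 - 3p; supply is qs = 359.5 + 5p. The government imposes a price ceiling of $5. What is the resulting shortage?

Shortage = 32

Equilibrium price would be p* = 9, so the ceiling at 5 binds.
At p = 5: qd = 431.5 − 3(5) = 416.5, qs = 359.5 + 5(5) = 384.5.
Shortage = 416.5 − 384.5 = 32.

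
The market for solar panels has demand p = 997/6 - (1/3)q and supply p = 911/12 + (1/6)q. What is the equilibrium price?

p* = 106

Set the two price expressions equal: 997/6 - (1/3)q = 911/12 + (1/6)q.
90.25 = 0.5q, so q* = 180.5.
p* = 997/6 − (1/3)(180.5) = 106.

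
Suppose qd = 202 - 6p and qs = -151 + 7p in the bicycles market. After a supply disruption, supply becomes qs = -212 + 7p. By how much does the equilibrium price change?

Original equilibrium: p* = 353/13, q* = 508/13.
New equilibrium: 202 - 6p = -212 + 7p, so 414 = 13p and p' = 414/13; q' = 202 − 6(414/13) = 142/13.
Change in price: 414/13 − 353/13 = 61/13.

Δp = 61/13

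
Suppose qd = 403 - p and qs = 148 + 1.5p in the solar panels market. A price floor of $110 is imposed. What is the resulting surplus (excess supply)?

Surplus = 20

Equilibrium price would be p* = 102, so the floor at 110 binds.
At p = 110: qd = 293, qs = 313.
Surplus = 313 − 293 = 20.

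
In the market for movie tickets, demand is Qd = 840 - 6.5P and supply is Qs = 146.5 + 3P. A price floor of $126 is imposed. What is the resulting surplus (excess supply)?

Surplus = 503.5

Equilibrium price would be P* = 73, so the floor at 126 binds.
At P = 126: Qd = 21, Qs = 524.5.
Surplus = 524.5 − 21 = 503.5.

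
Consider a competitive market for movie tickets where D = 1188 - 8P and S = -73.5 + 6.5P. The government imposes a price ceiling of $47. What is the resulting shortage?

Equilibrium price would be P* = 87, so the ceiling at 47 binds.
At P = 47: D = 1188 − 8(47) = 812, S = -73.5 + 6.5(47) = 232.
Shortage = 812 − 232 = 580.

Shortage = 580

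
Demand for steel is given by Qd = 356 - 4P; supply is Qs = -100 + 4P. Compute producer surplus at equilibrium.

Producer surplus = 2048

Equilibrium: 356 - 4P = -100 + 4P gives P* = 57, Q* = 128.
Supply starts at P = 25 (where Qs = 0).
PS = ½(57 − 25)(128) = 2048.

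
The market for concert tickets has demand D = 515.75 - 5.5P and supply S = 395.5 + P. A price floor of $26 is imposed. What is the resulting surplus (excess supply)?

Surplus = 48.75

Equilibrium price would be P* = 18.5, so the floor at 26 binds.
At P = 26: D = 372.75, S = 421.5.
Surplus = 421.5 − 372.75 = 48.75.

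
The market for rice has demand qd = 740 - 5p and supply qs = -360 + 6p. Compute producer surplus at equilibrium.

Equilibrium: 740 - 5p = -360 + 6p gives p* = 100, q* = 240.
Supply starts at p = 60 (where qs = 0).
PS = ½(100 − 60)(240) = 4800.

Producer surplus = 4800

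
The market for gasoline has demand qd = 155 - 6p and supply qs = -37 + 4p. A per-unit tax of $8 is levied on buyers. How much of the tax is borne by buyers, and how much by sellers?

Buyers bear $3.2, sellers bear $4.8

Pre-tax equilibrium: p* = 19.2, q* = 39.8.
Tax on buyers shifts demand to qd = 155 − 6(p + 8) = 107 - 6p.
107 - 6p = -37 + 4p gives seller price ps = 14.4; buyers pay pb = 14.4 + 8 = 22.4.
New quantity: q = 155 − 6(22.4) = 20.6.
Buyer burden = 22.4 − 19.2 = 3.2; seller burden = 19.2 − 14.4 = 4.8.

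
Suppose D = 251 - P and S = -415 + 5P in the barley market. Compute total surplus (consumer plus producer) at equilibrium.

Total surplus = 11760

Equilibrium: 251 - P = -415 + 5P gives P* = 111, Q* = 140.
Demand choke price: P = 251; supply starts at P = 83.
CS = ½(251 − 111)(140) = 9800; PS = ½(111 − 83)(140) = 1960.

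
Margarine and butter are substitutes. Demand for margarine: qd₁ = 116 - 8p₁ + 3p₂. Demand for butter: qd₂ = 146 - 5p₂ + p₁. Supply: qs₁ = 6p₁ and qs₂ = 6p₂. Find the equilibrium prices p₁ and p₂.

Market 1: 116 - 8p₁ + 3p₂ = 6p₁ → 14p₁ - 3p₂ = 116.
Market 2: 11p₂ - p₁ = 146.
Eliminating p₂: 11×(1) + 3×(2) gives 151p₁ = 1714, so p₁ = 1714/151.
Back-substitute into (2): p₂ = (146 + 1×1714/151) / 11 = 2160/151.

p₁ = 1714/151, p₂ = 2160/151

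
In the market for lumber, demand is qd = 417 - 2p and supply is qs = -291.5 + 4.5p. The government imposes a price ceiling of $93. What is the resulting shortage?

Equilibrium price would be p* = 109, so the ceiling at 93 binds.
At p = 93: qd = 417 − 2(93) = 231, qs = -291.5 + 4.5(93) = 127.
Shortage = 231 − 127 = 104.

Shortage = 104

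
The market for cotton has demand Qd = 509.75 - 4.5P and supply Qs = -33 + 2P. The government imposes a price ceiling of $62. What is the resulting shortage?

Shortage = 139.75

Equilibrium price would be P* = 83.5, so the ceiling at 62 binds.
At P = 62: Qd = 509.75 − 4.5(62) = 230.75, Qs = -33 + 2(62) = 91.
Shortage = 230.75 − 91 = 139.75.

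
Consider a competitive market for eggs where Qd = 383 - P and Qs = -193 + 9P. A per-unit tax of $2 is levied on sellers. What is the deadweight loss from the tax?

Pre-tax equilibrium: P* = 57.6, Q* = 325.4.
Tax on sellers shifts supply to Qs = -193 + 9(P − 2) = -211 + 9P.
383 - P = -211 + 9P gives buyer price Pb = 59.4; sellers receive Ps = 59.4 − 2 = 57.4.
New quantity: Q = 383 − 1(59.4) = 323.6.
DWL = ½ × 2 × (325.4 − 323.6) = 1.8.

Deadweight loss = 1.8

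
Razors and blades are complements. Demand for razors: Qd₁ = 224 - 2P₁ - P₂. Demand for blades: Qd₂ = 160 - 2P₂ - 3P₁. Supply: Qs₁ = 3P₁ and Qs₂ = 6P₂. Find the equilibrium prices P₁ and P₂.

Market 1: 224 - 2P₁ - P₂ = 3P₁ → 5P₁ + P₂ = 224.
Market 2: 8P₂ + 3P₁ = 160.
Eliminating P₂: 8×(1) − 1×(2) gives 37P₁ = 1632, so P₁ = 1632/37.
Back-substitute into (2): P₂ = (160 − 3×1632/37) / 8 = 128/37.

P₁ = 1632/37, P₂ = 128/37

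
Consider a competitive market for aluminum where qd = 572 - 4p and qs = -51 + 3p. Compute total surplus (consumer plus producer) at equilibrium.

Equilibrium: 572 - 4p = -51 + 3p gives p* = 89, q* = 216.
Demand choke price: p = 143; supply starts at p = 17.
CS = ½(143 − 89)(216) = 5832; PS = ½(89 − 17)(216) = 7776.

Total surplus = 13608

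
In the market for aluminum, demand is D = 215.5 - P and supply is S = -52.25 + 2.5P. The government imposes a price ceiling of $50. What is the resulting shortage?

Equilibrium price would be P* = 76.5, so the ceiling at 50 binds.
At P = 50: D = 215.5 − 1(50) = 165.5, S = -52.25 + 2.5(50) = 72.75.
Shortage = 165.5 − 72.75 = 92.75.

Shortage = 92.75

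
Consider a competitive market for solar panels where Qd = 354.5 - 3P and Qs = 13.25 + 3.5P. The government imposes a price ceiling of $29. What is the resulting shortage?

Shortage = 152.75

Equilibrium price would be P* = 52.5, so the ceiling at 29 binds.
At P = 29: Qd = 354.5 − 3(29) = 267.5, Qs = 13.25 + 3.5(29) = 114.75.
Shortage = 267.5 − 114.75 = 152.75.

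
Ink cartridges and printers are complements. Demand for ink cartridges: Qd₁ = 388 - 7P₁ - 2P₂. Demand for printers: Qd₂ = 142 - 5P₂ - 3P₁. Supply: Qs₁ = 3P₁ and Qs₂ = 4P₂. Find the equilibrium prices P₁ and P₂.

Market 1: 388 - 7P₁ - 2P₂ = 3P₁ → 10P₁ + 2P₂ = 388.
Market 2: 9P₂ + 3P₁ = 142.
Eliminating P₂: 9×(1) − 2×(2) gives 84P₁ = 3208, so P₁ = 802/21.
Back-substitute into (2): P₂ = (142 − 3×802/21) / 9 = 64/21.

P₁ = 802/21, P₂ = 64/21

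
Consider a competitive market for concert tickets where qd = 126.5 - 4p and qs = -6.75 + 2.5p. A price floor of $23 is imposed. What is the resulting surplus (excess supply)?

Equilibrium price would be p* = 20.5, so the floor at 23 binds.
At p = 23: qd = 34.5, qs = 50.75.
Surplus = 50.75 − 34.5 = 16.25.

Surplus = 16.25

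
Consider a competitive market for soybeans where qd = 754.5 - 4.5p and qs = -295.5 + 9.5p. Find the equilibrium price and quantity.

Set qd = qs: 754.5 - 4.5p = -295.5 + 9.5p.
1050 = 14p, so p* = 75.
q* = 754.5 − 4.5(75) = 417.

p* = 75, q* = 417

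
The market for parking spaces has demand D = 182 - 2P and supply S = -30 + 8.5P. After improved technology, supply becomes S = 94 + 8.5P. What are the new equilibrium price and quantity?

Original equilibrium: P* = 424/21, Q* = 2974/21.
New equilibrium: 182 - 2P = 94 + 8.5P, so 88 = 10.5P and P' = 176/21; Q' = 182 − 2(176/21) = 3470/21.

P' = 176/21, Q' = 3470/21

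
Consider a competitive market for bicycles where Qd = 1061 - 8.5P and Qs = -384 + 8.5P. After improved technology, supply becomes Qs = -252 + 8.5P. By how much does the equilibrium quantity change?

Original equilibrium: P* = 85, Q* = 338.5.
New equilibrium: 1061 - 8.5P = -252 + 8.5P, so 1313 = 17P and P' = 1313/17; Q' = 1061 − 8.5(1313/17) = 404.5.
Change in quantity: 404.5 − 338.5 = 66.

ΔQ = 66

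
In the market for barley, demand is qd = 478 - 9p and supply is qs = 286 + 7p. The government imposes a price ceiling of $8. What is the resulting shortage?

Equilibrium price would be p* = 12, so the ceiling at 8 binds.
At p = 8: qd = 478 − 9(8) = 406, qs = 286 + 7(8) = 342.
Shortage = 406 − 342 = 64.

Shortage = 64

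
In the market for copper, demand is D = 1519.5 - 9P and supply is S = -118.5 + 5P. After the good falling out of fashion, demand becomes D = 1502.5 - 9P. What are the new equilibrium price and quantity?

Original equilibrium: P* = 117, Q* = 466.5.
New equilibrium: 1502.5 - 9P = -118.5 + 5P, so 1621 = 14P and P' = 1621/14; Q' = 1502.5 − 9(1621/14) = 3223/7.

P' = 1621/14, Q' = 3223/7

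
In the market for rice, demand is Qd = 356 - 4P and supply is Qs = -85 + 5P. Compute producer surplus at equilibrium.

Equilibrium: 356 - 4P = -85 + 5P gives P* = 49, Q* = 160.
Supply starts at P = 17 (where Qs = 0).
PS = ½(49 − 17)(160) = 2560.

Producer surplus = 2560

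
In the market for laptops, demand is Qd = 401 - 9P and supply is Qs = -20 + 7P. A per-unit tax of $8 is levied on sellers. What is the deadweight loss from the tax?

Deadweight loss = 126

Pre-tax equilibrium: P* = 26.3125, Q* = 164.1875.
Tax on sellers shifts supply to Qs = -20 + 7(P − 8) = -76 + 7P.
401 - 9P = -76 + 7P gives buyer price Pb = 29.8125; sellers receive Ps = 29.8125 − 8 = 21.8125.
New quantity: Q = 401 − 9(29.8125) = 132.6875.
DWL = ½ × 8 × (164.1875 − 132.6875) = 126.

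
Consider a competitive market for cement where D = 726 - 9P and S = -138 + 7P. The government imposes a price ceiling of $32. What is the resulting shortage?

Shortage = 352

Equilibrium price would be P* = 54, so the ceiling at 32 binds.
At P = 32: D = 726 − 9(32) = 438, S = -138 + 7(32) = 86.
Shortage = 438 − 86 = 352.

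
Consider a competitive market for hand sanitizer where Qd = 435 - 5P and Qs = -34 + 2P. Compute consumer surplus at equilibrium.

Equilibrium: 435 - 5P = -34 + 2P gives P* = 67, Q* = 100.
Demand choke price (Qd = 0): P = 87.
CS = ½(87 − 67)(100) = 1000.

Consumer surplus = 1000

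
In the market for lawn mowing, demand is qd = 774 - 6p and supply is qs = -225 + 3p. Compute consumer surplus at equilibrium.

Consumer surplus = 972

Equilibrium: 774 - 6p = -225 + 3p gives p* = 111, q* = 108.
Demand choke price (qd = 0): p = 129.
CS = ½(129 − 111)(108) = 972.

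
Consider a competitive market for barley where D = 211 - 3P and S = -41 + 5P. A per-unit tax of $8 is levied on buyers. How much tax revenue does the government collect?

Pre-tax equilibrium: P* = 31.5, Q* = 116.5.
Tax on buyers shifts demand to D = 211 − 3(P + 8) = 187 - 3P.
187 - 3P = -41 + 5P gives seller price Ps = 28.5; buyers pay Pb = 28.5 + 8 = 36.5.
New quantity: Q = 211 − 3(36.5) = 101.5.
Revenue = 8 × 101.5 = 812.

Tax revenue = 812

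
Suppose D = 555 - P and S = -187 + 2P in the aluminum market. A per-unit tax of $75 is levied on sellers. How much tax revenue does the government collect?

Pre-tax equilibrium: P* = 742/3, Q* = 923/3.
Tax on sellers shifts supply to S = -187 + 2(P − 75) = -337 + 2P.
555 - P = -337 + 2P gives buyer price Pb = 892/3; sellers receive Ps = 892/3 − 75 = 667/3.
New quantity: Q = 555 − 1(892/3) = 773/3.
Revenue = 75 × 773/3 = 19325.

Tax revenue = 19325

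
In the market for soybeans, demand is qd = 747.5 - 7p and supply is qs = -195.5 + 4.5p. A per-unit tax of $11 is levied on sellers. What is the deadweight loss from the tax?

Deadweight loss = 7623/46

Pre-tax equilibrium: p* = 82, q* = 173.5.
Tax on sellers shifts supply to qs = -195.5 + 4.5(p − 11) = -245 + 4.5p.
747.5 - 7p = -245 + 4.5p gives buyer price pb = 1985/23; sellers receive ps = 1985/23 − 11 = 1732/23.
New quantity: q = 747.5 − 7(1985/23) = 6595/46.
DWL = ½ × 11 × (173.5 − 6595/46) = 7623/46.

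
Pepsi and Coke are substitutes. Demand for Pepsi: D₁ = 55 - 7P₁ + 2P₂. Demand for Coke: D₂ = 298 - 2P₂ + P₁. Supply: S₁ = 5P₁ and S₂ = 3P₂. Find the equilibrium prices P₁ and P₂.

Market 1: 55 - 7P₁ + 2P₂ = 5P₁ → 12P₁ - 2P₂ = 55.
Market 2: 5P₂ - P₁ = 298.
Eliminating P₂: 5×(1) + 2×(2) gives 58P₁ = 871, so P₁ = 871/58.
Back-substitute into (2): P₂ = (298 + 1×871/58) / 5 = 3631/58.

P₁ = 871/58, P₂ = 3631/58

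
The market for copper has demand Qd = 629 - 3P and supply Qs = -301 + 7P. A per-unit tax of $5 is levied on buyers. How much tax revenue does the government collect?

Pre-tax equilibrium: P* = 93, Q* = 350.
Tax on buyers shifts demand to Qd = 629 − 3(P + 5) = 614 - 3P.
614 - 3P = -301 + 7P gives seller price Ps = 91.5; buyers pay Pb = 91.5 + 5 = 96.5.
New quantity: Q = 629 − 3(96.5) = 339.5.
Revenue = 5 × 339.5 = 1697.5.

Tax revenue = 1697.5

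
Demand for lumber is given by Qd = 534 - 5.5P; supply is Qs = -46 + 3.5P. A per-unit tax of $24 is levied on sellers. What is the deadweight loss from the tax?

Deadweight loss = 616

Pre-tax equilibrium: P* = 580/9, Q* = 1616/9.
Tax on sellers shifts supply to Qs = -46 + 3.5(P − 24) = -130 + 3.5P.
534 - 5.5P = -130 + 3.5P gives buyer price Pb = 664/9; sellers receive Ps = 664/9 − 24 = 448/9.
New quantity: Q = 534 − 5.5(664/9) = 1154/9.
DWL = ½ × 24 × (1616/9 − 1154/9) = 616.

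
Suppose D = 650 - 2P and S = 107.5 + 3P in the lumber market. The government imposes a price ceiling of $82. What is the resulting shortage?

Shortage = 132.5

Equilibrium price would be P* = 108.5, so the ceiling at 82 binds.
At P = 82: D = 650 − 2(82) = 486, S = 107.5 + 3(82) = 353.5.
Shortage = 486 − 353.5 = 132.5.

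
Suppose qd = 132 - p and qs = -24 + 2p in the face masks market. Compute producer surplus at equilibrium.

Equilibrium: 132 - p = -24 + 2p gives p* = 52, q* = 80.
Supply starts at p = 12 (where qs = 0).
PS = ½(52 − 12)(80) = 1600.

Producer surplus = 1600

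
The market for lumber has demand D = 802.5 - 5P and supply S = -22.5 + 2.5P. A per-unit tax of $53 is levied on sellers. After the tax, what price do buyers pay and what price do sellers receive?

Pre-tax equilibrium: P* = 110, Q* = 252.5.
Tax on sellers shifts supply to S = -22.5 + 2.5(P − 53) = -155 + 2.5P.
802.5 - 5P = -155 + 2.5P gives buyer price Pb = 383/3; sellers receive Ps = 383/3 − 53 = 224/3.
New quantity: Q = 802.5 − 5(383/3) = 985/6.

Buyers pay 383/3, sellers receive 224/3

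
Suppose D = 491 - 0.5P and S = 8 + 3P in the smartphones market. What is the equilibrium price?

P* = 138

Set D = S: 491 - 0.5P = 8 + 3P.
483 = 3.5P, so P* = 138.
Q* = 491 − 0.5(138) = 422.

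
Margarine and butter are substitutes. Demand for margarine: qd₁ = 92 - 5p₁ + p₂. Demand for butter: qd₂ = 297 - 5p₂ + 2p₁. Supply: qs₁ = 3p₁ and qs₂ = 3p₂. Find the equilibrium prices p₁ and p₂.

Market 1: 92 - 5p₁ + p₂ = 3p₁ → 8p₁ - p₂ = 92.
Market 2: 8p₂ - 2p₁ = 297.
Eliminating p₂: 8×(1) + 1×(2) gives 62p₁ = 1033, so p₁ = 1033/62.
Back-substitute into (2): p₂ = (297 + 2×1033/62) / 8 = 1280/31.

p₁ = 1033/62, p₂ = 1280/31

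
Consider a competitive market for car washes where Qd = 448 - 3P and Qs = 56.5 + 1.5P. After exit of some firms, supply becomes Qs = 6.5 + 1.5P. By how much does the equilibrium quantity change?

Original equilibrium: P* = 87, Q* = 187.
New equilibrium: 448 - 3P = 6.5 + 1.5P, so 441.5 = 4.5P and P' = 883/9; Q' = 448 − 3(883/9) = 461/3.
Change in quantity: 461/3 − 187 = -100/3.

ΔQ = -100/3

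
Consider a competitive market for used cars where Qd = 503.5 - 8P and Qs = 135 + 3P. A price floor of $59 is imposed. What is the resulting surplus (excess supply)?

Surplus = 280.5

Equilibrium price would be P* = 33.5, so the floor at 59 binds.
At P = 59: Qd = 31.5, Qs = 312.
Surplus = 312 − 31.5 = 280.5.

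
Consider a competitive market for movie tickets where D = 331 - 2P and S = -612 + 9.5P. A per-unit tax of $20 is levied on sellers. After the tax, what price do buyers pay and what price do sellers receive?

Pre-tax equilibrium: P* = 82, Q* = 167.
Tax on sellers shifts supply to S = -612 + 9.5(P − 20) = -802 + 9.5P.
331 - 2P = -802 + 9.5P gives buyer price Pb = 2266/23; sellers receive Ps = 2266/23 − 20 = 1806/23.
New quantity: Q = 331 − 2(2266/23) = 3081/23.

Buyers pay 2266/23, sellers receive 1806/23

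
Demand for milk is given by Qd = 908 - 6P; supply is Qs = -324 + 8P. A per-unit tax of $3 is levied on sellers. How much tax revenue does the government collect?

Tax revenue = 7764/7

Pre-tax equilibrium: P* = 88, Q* = 380.
Tax on sellers shifts supply to Qs = -324 + 8(P − 3) = -348 + 8P.
908 - 6P = -348 + 8P gives buyer price Pb = 628/7; sellers receive Ps = 628/7 − 3 = 607/7.
New quantity: Q = 908 − 6(628/7) = 2588/7.
Revenue = 3 × 2588/7 = 7764/7.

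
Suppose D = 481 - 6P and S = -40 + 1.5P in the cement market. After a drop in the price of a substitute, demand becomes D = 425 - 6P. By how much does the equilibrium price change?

ΔP = -112/15

Original equilibrium: P* = 1042/15, Q* = 64.2.
New equilibrium: 425 - 6P = -40 + 1.5P, so 465 = 7.5P and P' = 62; Q' = 425 − 6(62) = 53.
Change in price: 62 − 1042/15 = -112/15.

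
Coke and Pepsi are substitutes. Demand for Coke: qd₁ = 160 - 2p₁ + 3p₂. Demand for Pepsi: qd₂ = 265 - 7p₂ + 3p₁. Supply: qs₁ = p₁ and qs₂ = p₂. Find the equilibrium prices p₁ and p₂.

Market 1: 160 - 2p₁ + 3p₂ = p₁ → 3p₁ - 3p₂ = 160.
Market 2: 8p₂ - 3p₁ = 265.
Eliminating p₂: 8×(1) + 3×(2) gives 15p₁ = 2075, so p₁ = 415/3.
Back-substitute into (2): p₂ = (265 + 3×415/3) / 8 = 85.

p₁ = 415/3, p₂ = 85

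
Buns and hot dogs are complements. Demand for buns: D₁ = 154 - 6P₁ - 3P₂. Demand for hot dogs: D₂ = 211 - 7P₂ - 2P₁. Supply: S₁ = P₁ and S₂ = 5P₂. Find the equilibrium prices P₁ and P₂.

Market 1: 154 - 6P₁ - 3P₂ = P₁ → 7P₁ + 3P₂ = 154.
Market 2: 12P₂ + 2P₁ = 211.
Eliminating P₂: 12×(1) − 3×(2) gives 78P₁ = 1215, so P₁ = 405/26.
Back-substitute into (2): P₂ = (211 − 2×405/26) / 12 = 1169/78.

P₁ = 405/26, P₂ = 1169/78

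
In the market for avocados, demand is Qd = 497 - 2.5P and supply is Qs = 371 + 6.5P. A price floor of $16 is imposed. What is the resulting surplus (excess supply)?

Surplus = 18

Equilibrium price would be P* = 14, so the floor at 16 binds.
At P = 16: Qd = 457, Qs = 475.
Surplus = 475 − 457 = 18.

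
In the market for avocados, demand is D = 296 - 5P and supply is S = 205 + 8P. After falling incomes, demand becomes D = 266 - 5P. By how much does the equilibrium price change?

Original equilibrium: P* = 7, Q* = 261.
New equilibrium: 266 - 5P = 205 + 8P, so 61 = 13P and P' = 61/13; Q' = 266 − 5(61/13) = 3153/13.
Change in price: 61/13 − 7 = -30/13.

ΔP = -30/13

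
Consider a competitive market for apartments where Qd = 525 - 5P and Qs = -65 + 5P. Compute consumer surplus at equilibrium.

Consumer surplus = 5290

Equilibrium: 525 - 5P = -65 + 5P gives P* = 59, Q* = 230.
Demand choke price (Qd = 0): P = 105.
CS = ½(105 − 59)(230) = 5290.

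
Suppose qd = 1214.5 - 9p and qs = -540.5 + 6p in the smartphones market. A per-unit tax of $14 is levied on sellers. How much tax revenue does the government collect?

Pre-tax equilibrium: p* = 117, q* = 161.5.
Tax on sellers shifts supply to qs = -540.5 + 6(p − 14) = -624.5 + 6p.
1214.5 - 9p = -624.5 + 6p gives buyer price pb = 122.6; sellers receive ps = 122.6 − 14 = 108.6.
New quantity: q = 1214.5 − 9(122.6) = 111.1.
Revenue = 14 × 111.1 = 1555.4.

Tax revenue = 1555.4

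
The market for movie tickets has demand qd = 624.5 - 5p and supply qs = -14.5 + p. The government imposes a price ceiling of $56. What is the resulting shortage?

Shortage = 303

Equilibrium price would be p* = 106.5, so the ceiling at 56 binds.
At p = 56: qd = 624.5 − 5(56) = 344.5, qs = -14.5 + 1(56) = 41.5.
Shortage = 344.5 − 41.5 = 303.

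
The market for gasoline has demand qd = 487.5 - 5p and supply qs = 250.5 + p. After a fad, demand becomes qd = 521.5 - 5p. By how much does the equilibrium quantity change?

Original equilibrium: p* = 39.5, q* = 290.
New equilibrium: 521.5 - 5p = 250.5 + p, so 271 = 6p and p' = 271/6; q' = 521.5 − 5(271/6) = 887/3.
Change in quantity: 887/3 − 290 = 17/3.

Δq = 17/3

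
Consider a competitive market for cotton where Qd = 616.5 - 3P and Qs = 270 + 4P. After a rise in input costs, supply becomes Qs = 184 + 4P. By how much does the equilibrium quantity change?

Original equilibrium: P* = 49.5, Q* = 468.
New equilibrium: 616.5 - 3P = 184 + 4P, so 432.5 = 7P and P' = 865/14; Q' = 616.5 − 3(865/14) = 3018/7.
Change in quantity: 3018/7 − 468 = -258/7.

ΔQ = -258/7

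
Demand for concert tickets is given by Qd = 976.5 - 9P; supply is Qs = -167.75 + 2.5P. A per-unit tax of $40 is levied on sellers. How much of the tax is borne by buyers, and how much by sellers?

Pre-tax equilibrium: P* = 99.5, Q* = 81.
Tax on sellers shifts supply to Qs = -167.75 + 2.5(P − 40) = -267.75 + 2.5P.
976.5 - 9P = -267.75 + 2.5P gives buyer price Pb = 4977/46; sellers receive Ps = 4977/46 − 40 = 3137/46.
New quantity: Q = 976.5 − 9(4977/46) = 63/23.
Buyer burden = 4977/46 − 99.5 = 200/23; seller burden = 99.5 − 3137/46 = 720/23.

Buyers bear 200/23, sellers bear 720/23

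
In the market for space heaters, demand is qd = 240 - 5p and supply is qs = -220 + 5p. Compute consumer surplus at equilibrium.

Equilibrium: 240 - 5p = -220 + 5p gives p* = 46, q* = 10.
Demand choke price (qd = 0): p = 48.
CS = ½(48 − 46)(10) = 10.

Consumer surplus = 10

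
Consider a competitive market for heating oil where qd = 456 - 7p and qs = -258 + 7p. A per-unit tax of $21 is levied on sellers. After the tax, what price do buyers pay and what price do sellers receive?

Pre-tax equilibrium: p* = 51, q* = 99.
Tax on sellers shifts supply to qs = -258 + 7(p − 21) = -405 + 7p.
456 - 7p = -405 + 7p gives buyer price pb = 61.5; sellers receive ps = 61.5 − 21 = 40.5.
New quantity: q = 456 − 7(61.5) = 25.5.

Buyers pay $61.5, sellers receive $40.5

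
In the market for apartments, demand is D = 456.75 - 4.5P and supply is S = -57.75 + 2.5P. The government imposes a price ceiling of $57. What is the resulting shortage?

Equilibrium price would be P* = 73.5, so the ceiling at 57 binds.
At P = 57: D = 456.75 − 4.5(57) = 200.25, S = -57.75 + 2.5(57) = 84.75.
Shortage = 200.25 − 84.75 = 115.5.

Shortage = 115.5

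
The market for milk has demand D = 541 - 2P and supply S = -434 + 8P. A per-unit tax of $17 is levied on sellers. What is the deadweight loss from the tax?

Pre-tax equilibrium: P* = 97.5, Q* = 346.
Tax on sellers shifts supply to S = -434 + 8(P − 17) = -570 + 8P.
541 - 2P = -570 + 8P gives buyer price Pb = 111.1; sellers receive Ps = 111.1 − 17 = 94.1.
New quantity: Q = 541 − 2(111.1) = 318.8.
DWL = ½ × 17 × (346 − 318.8) = 231.2.

Deadweight loss = 231.2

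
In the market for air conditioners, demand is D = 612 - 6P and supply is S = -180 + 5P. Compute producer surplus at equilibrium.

Equilibrium: 612 - 6P = -180 + 5P gives P* = 72, Q* = 180.
Supply starts at P = 36 (where S = 0).
PS = ½(72 − 36)(180) = 3240.

Producer surplus = 3240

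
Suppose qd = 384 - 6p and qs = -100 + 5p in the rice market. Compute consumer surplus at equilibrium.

Equilibrium: 384 - 6p = -100 + 5p gives p* = 44, q* = 120.
Demand choke price (qd = 0): p = 64.
CS = ½(64 − 44)(120) = 1200.

Consumer surplus = 1200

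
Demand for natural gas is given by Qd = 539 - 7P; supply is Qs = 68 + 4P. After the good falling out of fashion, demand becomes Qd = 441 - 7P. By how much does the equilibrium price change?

ΔP = -98/11

Original equilibrium: P* = 471/11, Q* = 2632/11.
New equilibrium: 441 - 7P = 68 + 4P, so 373 = 11P and P' = 373/11; Q' = 441 − 7(373/11) = 2240/11.
Change in price: 373/11 − 471/11 = -98/11.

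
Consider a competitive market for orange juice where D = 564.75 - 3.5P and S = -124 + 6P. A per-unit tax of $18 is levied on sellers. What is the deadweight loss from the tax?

Deadweight loss = 6804/19

Pre-tax equilibrium: P* = 72.5, Q* = 311.
Tax on sellers shifts supply to S = -124 + 6(P − 18) = -232 + 6P.
564.75 - 3.5P = -232 + 6P gives buyer price Pb = 3187/38; sellers receive Ps = 3187/38 − 18 = 2503/38.
New quantity: Q = 564.75 − 3.5(3187/38) = 5153/19.
DWL = ½ × 18 × (311 − 5153/19) = 6804/19.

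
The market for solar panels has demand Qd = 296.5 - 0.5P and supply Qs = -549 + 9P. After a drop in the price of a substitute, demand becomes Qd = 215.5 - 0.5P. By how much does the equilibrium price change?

Original equilibrium: P* = 89, Q* = 252.
New equilibrium: 215.5 - 0.5P = -549 + 9P, so 764.5 = 9.5P and P' = 1529/19; Q' = 215.5 − 0.5(1529/19) = 3330/19.
Change in price: 1529/19 − 89 = -162/19.

ΔP = -162/19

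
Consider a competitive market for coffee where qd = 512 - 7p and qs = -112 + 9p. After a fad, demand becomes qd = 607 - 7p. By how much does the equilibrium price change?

Δp = 5.9375

Original equilibrium: p* = 39, q* = 239.
New equilibrium: 607 - 7p = -112 + 9p, so 719 = 16p and p' = 44.9375; q' = 607 − 7(44.9375) = 292.4375.
Change in price: 44.9375 − 39 = 5.9375.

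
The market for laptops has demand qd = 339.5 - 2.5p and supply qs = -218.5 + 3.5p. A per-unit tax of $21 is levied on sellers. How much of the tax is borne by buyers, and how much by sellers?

Buyers bear $12.25, sellers bear $8.75

Pre-tax equilibrium: p* = 93, q* = 107.
Tax on sellers shifts supply to qs = -218.5 + 3.5(p − 21) = -292 + 3.5p.
339.5 - 2.5p = -292 + 3.5p gives buyer price pb = 105.25; sellers receive ps = 105.25 − 21 = 84.25.
New quantity: q = 339.5 − 2.5(105.25) = 76.375.
Buyer burden = 105.25 − 93 = 12.25; seller burden = 93 − 84.25 = 8.75.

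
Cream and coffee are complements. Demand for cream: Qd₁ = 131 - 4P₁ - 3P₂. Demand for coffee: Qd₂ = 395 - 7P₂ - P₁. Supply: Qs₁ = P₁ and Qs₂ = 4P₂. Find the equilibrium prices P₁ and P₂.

Market 1: 131 - 4P₁ - 3P₂ = P₁ → 5P₁ + 3P₂ = 131.
Market 2: 11P₂ + P₁ = 395.
Eliminating P₂: 11×(1) − 3×(2) gives 52P₁ = 256, so P₁ = 64/13.
Back-substitute into (2): P₂ = (395 − 1×64/13) / 11 = 461/13.

P₁ = 64/13, P₂ = 461/13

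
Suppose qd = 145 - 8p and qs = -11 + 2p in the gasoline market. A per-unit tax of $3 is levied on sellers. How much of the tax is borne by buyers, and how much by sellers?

Buyers bear $0.6, sellers bear $2.4

Pre-tax equilibrium: p* = 15.6, q* = 20.2.
Tax on sellers shifts supply to qs = -11 + 2(p − 3) = -17 + 2p.
145 - 8p = -17 + 2p gives buyer price pb = 16.2; sellers receive ps = 16.2 − 3 = 13.2.
New quantity: q = 145 − 8(16.2) = 15.4.
Buyer burden = 16.2 − 15.6 = 0.6; seller burden = 15.6 − 13.2 = 2.4.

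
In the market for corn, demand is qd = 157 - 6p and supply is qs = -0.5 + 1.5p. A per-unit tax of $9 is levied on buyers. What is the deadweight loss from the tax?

Deadweight loss = 48.6

Pre-tax equilibrium: p* = 21, q* = 31.
Tax on buyers shifts demand to qd = 157 − 6(p + 9) = 103 - 6p.
103 - 6p = -0.5 + 1.5p gives seller price ps = 13.8; buyers pay pb = 13.8 + 9 = 22.8.
New quantity: q = 157 − 6(22.8) = 20.2.
DWL = ½ × 9 × (31 − 20.2) = 48.6.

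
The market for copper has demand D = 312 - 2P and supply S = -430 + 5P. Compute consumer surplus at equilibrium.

Consumer surplus = 2500

Equilibrium: 312 - 2P = -430 + 5P gives P* = 106, Q* = 100.
Demand choke price (D = 0): P = 156.
CS = ½(156 − 106)(100) = 2500.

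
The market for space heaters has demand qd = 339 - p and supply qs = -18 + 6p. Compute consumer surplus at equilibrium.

Equilibrium: 339 - p = -18 + 6p gives p* = 51, q* = 288.
Demand choke price (qd = 0): p = 339.
CS = ½(339 − 51)(288) = 41472.

Consumer surplus = 41472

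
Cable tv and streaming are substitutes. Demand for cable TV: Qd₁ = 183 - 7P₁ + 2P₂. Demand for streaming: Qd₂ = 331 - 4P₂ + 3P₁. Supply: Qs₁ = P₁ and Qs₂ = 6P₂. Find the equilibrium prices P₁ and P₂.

P₁ = 1246/37, P₂ = 3197/74

Market 1: 183 - 7P₁ + 2P₂ = P₁ → 8P₁ - 2P₂ = 183.
Market 2: 10P₂ - 3P₁ = 331.
Eliminating P₂: 10×(1) + 2×(2) gives 74P₁ = 2492, so P₁ = 1246/37.
Back-substitute into (2): P₂ = (331 + 3×1246/37) / 10 = 3197/74.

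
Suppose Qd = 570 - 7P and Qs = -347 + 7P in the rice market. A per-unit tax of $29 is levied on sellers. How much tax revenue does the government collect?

Tax revenue = 290

Pre-tax equilibrium: P* = 65.5, Q* = 111.5.
Tax on sellers shifts supply to Qs = -347 + 7(P − 29) = -550 + 7P.
570 - 7P = -550 + 7P gives buyer price Pb = 80; sellers receive Ps = 80 − 29 = 51.
New quantity: Q = 570 − 7(80) = 10.
Revenue = 29 × 10 = 290.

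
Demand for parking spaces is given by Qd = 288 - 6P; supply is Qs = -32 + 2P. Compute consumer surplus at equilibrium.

Equilibrium: 288 - 6P = -32 + 2P gives P* = 40, Q* = 48.
Demand choke price (Qd = 0): P = 48.
CS = ½(48 − 40)(48) = 192.

Consumer surplus = 192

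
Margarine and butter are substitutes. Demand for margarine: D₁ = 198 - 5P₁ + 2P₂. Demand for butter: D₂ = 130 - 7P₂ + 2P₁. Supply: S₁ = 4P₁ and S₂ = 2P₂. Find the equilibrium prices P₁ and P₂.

Market 1: 198 - 5P₁ + 2P₂ = 4P₁ → 9P₁ - 2P₂ = 198.
Market 2: 9P₂ - 2P₁ = 130.
Eliminating P₂: 9×(1) + 2×(2) gives 77P₁ = 2042, so P₁ = 2042/77.
Back-substitute into (2): P₂ = (130 + 2×2042/77) / 9 = 1566/77.

P₁ = 2042/77, P₂ = 1566/77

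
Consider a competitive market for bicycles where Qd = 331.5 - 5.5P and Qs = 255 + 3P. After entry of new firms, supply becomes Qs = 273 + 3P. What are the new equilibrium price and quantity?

Original equilibrium: P* = 9, Q* = 282.
New equilibrium: 331.5 - 5.5P = 273 + 3P, so 58.5 = 8.5P and P' = 117/17; Q' = 331.5 − 5.5(117/17) = 4992/17.

P' = 117/17, Q' = 4992/17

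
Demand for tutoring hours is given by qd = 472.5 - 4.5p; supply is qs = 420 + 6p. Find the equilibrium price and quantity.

p* = 5, q* = 450

Set qd = qs: 472.5 - 4.5p = 420 + 6p.
52.5 = 10.5p, so p* = 5.
q* = 472.5 − 4.5(5) = 450.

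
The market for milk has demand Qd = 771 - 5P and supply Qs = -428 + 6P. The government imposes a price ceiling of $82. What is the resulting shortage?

Shortage = 297

Equilibrium price would be P* = 109, so the ceiling at 82 binds.
At P = 82: Qd = 771 − 5(82) = 361, Qs = -428 + 6(82) = 64.
Shortage = 361 − 64 = 297.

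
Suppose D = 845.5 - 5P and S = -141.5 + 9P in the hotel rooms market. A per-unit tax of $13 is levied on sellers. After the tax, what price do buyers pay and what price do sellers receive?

Buyers pay 552/7, sellers receive 461/7

Pre-tax equilibrium: P* = 70.5, Q* = 493.
Tax on sellers shifts supply to S = -141.5 + 9(P − 13) = -258.5 + 9P.
845.5 - 5P = -258.5 + 9P gives buyer price Pb = 552/7; sellers receive Ps = 552/7 − 13 = 461/7.
New quantity: Q = 845.5 − 5(552/7) = 6317/14.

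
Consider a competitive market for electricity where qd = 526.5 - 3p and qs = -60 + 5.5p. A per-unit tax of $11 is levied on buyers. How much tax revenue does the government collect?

Tax revenue = 111507/34

Pre-tax equilibrium: p* = 69, q* = 319.5.
Tax on buyers shifts demand to qd = 526.5 − 3(p + 11) = 493.5 - 3p.
493.5 - 3p = -60 + 5.5p gives seller price ps = 1107/17; buyers pay pb = 1107/17 + 11 = 1294/17.
New quantity: q = 526.5 − 3(1294/17) = 10137/34.
Revenue = 11 × 10137/34 = 111507/34.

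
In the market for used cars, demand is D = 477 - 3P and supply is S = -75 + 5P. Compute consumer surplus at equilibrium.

Equilibrium: 477 - 3P = -75 + 5P gives P* = 69, Q* = 270.
Demand choke price (D = 0): P = 159.
CS = ½(159 − 69)(270) = 12150.

Consumer surplus = 12150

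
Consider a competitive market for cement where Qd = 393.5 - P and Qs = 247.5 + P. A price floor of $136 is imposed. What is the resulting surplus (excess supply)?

Surplus = 126

Equilibrium price would be P* = 73, so the floor at 136 binds.
At P = 136: Qd = 257.5, Qs = 383.5.
Surplus = 383.5 − 257.5 = 126.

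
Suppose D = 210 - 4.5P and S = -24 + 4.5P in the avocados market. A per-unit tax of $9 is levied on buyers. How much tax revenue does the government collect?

Pre-tax equilibrium: P* = 26, Q* = 93.
Tax on buyers shifts demand to D = 210 − 4.5(P + 9) = 169.5 - 4.5P.
169.5 - 4.5P = -24 + 4.5P gives seller price Ps = 21.5; buyers pay Pb = 21.5 + 9 = 30.5.
New quantity: Q = 210 − 4.5(30.5) = 72.75.
Revenue = 9 × 72.75 = 654.75.

Tax revenue = 654.75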